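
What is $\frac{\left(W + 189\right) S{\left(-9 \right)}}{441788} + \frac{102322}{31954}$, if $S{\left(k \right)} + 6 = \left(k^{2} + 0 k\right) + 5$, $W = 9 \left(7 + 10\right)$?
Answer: $\frac{303150613}{92874301} \approx 3.2641$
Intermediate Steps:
$W = 153$ ($W = 9 \cdot 17 = 153$)
$S{\left(k \right)} = -1 + k^{2}$ ($S{\left(k \right)} = -6 + \left(\left(k^{2} + 0 k\right) + 5\right) = -6 + \left(\left(k^{2} + 0\right) + 5\right) = -6 + \left(k^{2} + 5\right) = -6 + \left(5 + k^{2}\right) = -1 + k^{2}$)
$\frac{\left(W + 189\right) S{\left(-9 \right)}}{441788} + \frac{102322}{31954} = \frac{\left(153 + 189\right) \left(-1 + \left(-9\right)^{2}\right)}{441788} + \frac{102322}{31954} = 342 \left(-1 + 81\right) \frac{1}{441788} + 102322 \cdot \frac{1}{31954} = 342 \cdot 80 \cdot \frac{1}{441788} + \frac{51161}{15977} = 27360 \cdot \frac{1}{441788} + \frac{51161}{15977} = \frac{360}{5813} + \frac{51161}{15977} = \frac{303150613}{92874301}$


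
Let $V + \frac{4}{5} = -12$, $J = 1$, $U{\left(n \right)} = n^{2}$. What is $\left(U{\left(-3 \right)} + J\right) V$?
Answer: $-128$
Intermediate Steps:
$V = - \frac{64}{5}$ ($V = - \frac{4}{5} - 12 = - \frac{64}{5} \approx -12.8$)
$\left(U{\left(-3 \right)} + J\right) V = \left(\left(-3\right)^{2} + 1\right) \left(- \frac{64}{5}\right) = \left(9 + 1\right) \left(- \frac{64}{5}\right) = 10 \left(- \frac{64}{5}\right) = -128$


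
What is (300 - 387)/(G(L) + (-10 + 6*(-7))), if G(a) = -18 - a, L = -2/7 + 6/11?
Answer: 6699/5410 ≈ 1.2383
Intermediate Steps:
L = 20/77 (L = -2*1/7 + 6*(1/11) = -2/7 + 6/11 = 20/77 ≈ 0.25974)
(300 - 387)/(G(L) + (-10 + 6*(-7))) = (300 - 387)/((-18 - 1*20/77) + (-10 + 6*(-7))) = -87/((-18 - 20/77) + (-10 - 42)) = -87/(-1406/77 - 52) = -87/(-5410/77) = -87*(-77/5410) = 6699/5410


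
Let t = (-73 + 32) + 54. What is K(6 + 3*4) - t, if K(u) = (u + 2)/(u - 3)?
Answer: -35/3 ≈ -11.667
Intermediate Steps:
K(u) = (2 + u)/(-3 + u)
t = 13 (t = -41 + 54 = 13)
K(6 + 3*4) - t = (2 + (6 + 3*4))/(-3 + (6 + 3*4)) - 1*13 = (2 + (6 + 12))/(-3 + (6 + 12)) - 13 = (2 + 18)/(-3 + 18) - 13 = 20/15 - 13 = (1/15)*20 - 13 = 4/3 - 13 = -35/3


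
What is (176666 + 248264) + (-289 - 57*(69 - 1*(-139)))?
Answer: 412785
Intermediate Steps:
(176666 + 248264) + (-289 - 57*(69 - 1*(-139))) = 424930 + (-289 - 57*(69 + 139)) = 424930 + (-289 - 57*208) = 424930 + (-289 - 11856) = 424930 - 12145 = 412785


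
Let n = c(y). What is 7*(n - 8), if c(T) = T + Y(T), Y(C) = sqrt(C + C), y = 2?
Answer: -28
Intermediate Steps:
Y(C) = sqrt(2)*sqrt(C) (Y(C) = sqrt(2*C) = sqrt(2)*sqrt(C))
c(T) = T + sqrt(2)*sqrt(T)
n = 4 (n = 2 + sqrt(2)*sqrt(2) = 2 + 2 = 4)
7*(n - 8) = 7*(4 - 8) = 7*(-4) = -28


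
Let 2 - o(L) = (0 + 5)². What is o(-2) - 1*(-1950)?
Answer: 1927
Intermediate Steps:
o(L) = -23 (o(L) = 2 - (0 + 5)² = 2 - 1*5² = 2 - 1*25 = 2 - 25 = -23)
o(-2) - 1*(-1950) = -23 - 1*(-1950) = -23 + 1950 = 1927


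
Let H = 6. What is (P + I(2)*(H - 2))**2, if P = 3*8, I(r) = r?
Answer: 1024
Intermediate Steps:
P = 24
(P + I(2)*(H - 2))**2 = (24 + 2*(6 - 2))**2 = (24 + 2*4)**2 = (24 + 8)**2 = 32**2 = 1024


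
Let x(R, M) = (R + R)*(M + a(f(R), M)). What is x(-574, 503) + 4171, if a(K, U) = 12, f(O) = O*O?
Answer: -587049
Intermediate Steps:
f(O) = O**2
x(R, M) = 2*R*(12 + M) (x(R, M) = (R + R)*(M + 12) = (2*R)*(12 + M) = 2*R*(12 + M))
x(-574, 503) + 4171 = 2*(-574)*(12 + 503) + 4171 = 2*(-574)*515 + 4171 = -591220 + 4171 = -587049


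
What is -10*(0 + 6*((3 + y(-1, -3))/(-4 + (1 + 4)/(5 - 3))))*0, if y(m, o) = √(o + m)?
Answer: 0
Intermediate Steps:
y(m, o) = √(m + o)
-10*(0 + 6*((3 + y(-1, -3))/(-4 + (1 + 4)/(5 - 3))))*0 = -10*(0 + 6*((3 + √(-1 - 3))/(-4 + (1 + 4)/(5 - 3))))*0 = -10*(0 + 6*((3 + √(-4))/(-4 + 5/2)))*0 = -10*(0 + 6*((3 + 2*I)/(-4 + 5*(½))))*0 = -10*(0 + 6*((3 + 2*I)/(-4 + 5/2)))*0 = -10*(0 + 6*((3 + 2*I)/(-3/2)))*0 = -10*(0 + 6*((3 + 2*I)*(-⅔)))*0 = -10*(0 + 6*(-2 - 4*I/3))*0 = -10*(0 + (-12 - 8*I))*0 = -10*(-12 - 8*I)*0 = (120 + 80*I)*0 = 0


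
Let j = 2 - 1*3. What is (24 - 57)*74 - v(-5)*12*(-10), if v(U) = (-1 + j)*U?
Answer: -1242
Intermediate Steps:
j = -1 (j = 2 - 3 = -1)
v(U) = -2*U (v(U) = (-1 - 1)*U = -2*U)
(24 - 57)*74 - v(-5)*12*(-10) = (24 - 57)*74 - -2*(-5)*12*(-10) = -33*74 - 10*12*(-10) = -2442 - 120*(-10) = -2442 - 1*(-1200) = -2442 + 1200 = -1242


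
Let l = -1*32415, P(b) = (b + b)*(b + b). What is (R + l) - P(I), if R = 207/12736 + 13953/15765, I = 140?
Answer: -7416530536279/66927680 ≈ -1.1081e+5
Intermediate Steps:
P(b) = 4*b² (P(b) = (2*b)*(2*b) = 4*b²)
l = -32415
R = 60322921/66927680 (R = 207*(1/12736) + 13953*(1/15765) = 207/12736 + 4651/5255 = 60322921/66927680 ≈ 0.90131)
(R + l) - P(I) = (60322921/66927680 - 32415) - 4*140² = -2169400424279/66927680 - 4*19600 = -2169400424279/66927680 - 1*78400 = -2169400424279/66927680 - 78400 = -7416530536279/66927680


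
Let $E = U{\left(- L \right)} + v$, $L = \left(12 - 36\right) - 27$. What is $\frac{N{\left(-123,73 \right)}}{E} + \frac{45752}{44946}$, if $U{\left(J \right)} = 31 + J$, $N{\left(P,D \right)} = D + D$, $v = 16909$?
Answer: $\frac{391967174}{381838743} \approx 1.0265$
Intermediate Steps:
$L = -51$ ($L = -24 - 27 = -51$)
$N{\left(P,D \right)} = 2 D$
$E = 16991$ ($E = \left(31 - -51\right) + 16909 = \left(31 + 51\right) + 16909 = 82 + 16909 = 16991$)
$\frac{N{\left(-123,73 \right)}}{E} + \frac{45752}{44946} = \frac{2 \cdot 73}{16991} + \frac{45752}{44946} = 146 \cdot \frac{1}{16991} + 45752 \cdot \frac{1}{44946} = \frac{146}{16991} + \frac{22876}{22473} = \frac{391967174}{381838743}$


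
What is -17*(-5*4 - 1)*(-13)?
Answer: -4641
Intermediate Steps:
-17*(-5*4 - 1)*(-13) = -17*(-20 - 1)*(-13) = -17*(-21)*(-13) = 357*(-13) = -4641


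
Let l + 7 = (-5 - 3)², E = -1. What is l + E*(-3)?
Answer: 60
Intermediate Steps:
l = 57 (l = -7 + (-5 - 3)² = -7 + (-8)² = -7 + 64 = 57)
l + E*(-3) = 57 - 1*(-3) = 57 + 3 = 60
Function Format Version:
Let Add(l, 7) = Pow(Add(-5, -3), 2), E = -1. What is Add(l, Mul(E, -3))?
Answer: 60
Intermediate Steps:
l = 57 (l = Add(-7, Pow(Add(-5, -3), 2)) = Add(-7, Pow(-8, 2)) = Add(-7, 64) = 57)
Add(l, Mul(E, -3)) = Add(57, Mul(-1, -3)) = Add(57, 3) = 60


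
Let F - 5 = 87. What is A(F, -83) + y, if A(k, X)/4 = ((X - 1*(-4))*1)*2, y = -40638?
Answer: -41270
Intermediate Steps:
F = 92 (F = 5 + 87 = 92)
A(k, X) = 32 + 8*X (A(k, X) = 4*(((X - 1*(-4))*1)*2) = 4*(((X + 4)*1)*2) = 4*(((4 + X)*1)*2) = 4*((4 + X)*2) = 4*(8 + 2*X) = 32 + 8*X)
A(F, -83) + y = (32 + 8*(-83)) - 40638 = (32 - 664) - 40638 = -632 - 40638 = -41270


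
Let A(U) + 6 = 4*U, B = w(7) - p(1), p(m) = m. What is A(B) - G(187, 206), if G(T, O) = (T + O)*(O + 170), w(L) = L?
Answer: -147750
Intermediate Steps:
G(T, O) = (170 + O)*(O + T) (G(T, O) = (O + T)*(170 + O) = (170 + O)*(O + T))
B = 6 (B = 7 - 1*1 = 7 - 1 = 6)
A(U) = -6 + 4*U
A(B) - G(187, 206) = (-6 + 4*6) - (206² + 170*206 + 170*187 + 206*187) = (-6 + 24) - (42436 + 35020 + 31790 + 38522) = 18 - 1*147768 = 18 - 147768 = -147750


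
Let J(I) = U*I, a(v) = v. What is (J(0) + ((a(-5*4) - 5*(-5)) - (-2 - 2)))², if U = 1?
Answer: 81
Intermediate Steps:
J(I) = I (J(I) = 1*I = I)
(J(0) + ((a(-5*4) - 5*(-5)) - (-2 - 2)))² = (0 + ((-5*4 - 5*(-5)) - (-2 - 2)))² = (0 + ((-20 + 25) - 1*(-4)))² = (0 + (5 + 4))² = (0 + 9)² = 9² = 81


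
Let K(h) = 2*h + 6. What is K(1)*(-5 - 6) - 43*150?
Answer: -6538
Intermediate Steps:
K(h) = 6 + 2*h
K(1)*(-5 - 6) - 43*150 = (6 + 2*1)*(-5 - 6) - 43*150 = (6 + 2)*(-11) - 6450 = 8*(-11) - 6450 = -88 - 6450 = -6538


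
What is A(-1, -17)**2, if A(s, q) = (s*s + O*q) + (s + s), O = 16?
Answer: 74529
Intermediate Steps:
A(s, q) = s**2 + 2*s + 16*q (A(s, q) = (s*s + 16*q) + (s + s) = (s**2 + 16*q) + 2*s = s**2 + 2*s + 16*q)
A(-1, -17)**2 = ((-1)**2 + 2*(-1) + 16*(-17))**2 = (1 - 2 - 272)**2 = (-273)**2 = 74529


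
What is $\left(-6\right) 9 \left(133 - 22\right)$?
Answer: $-5994$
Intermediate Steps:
$\left(-6\right) 9 \left(133 - 22\right) = \left(-54\right) 111 = -5994$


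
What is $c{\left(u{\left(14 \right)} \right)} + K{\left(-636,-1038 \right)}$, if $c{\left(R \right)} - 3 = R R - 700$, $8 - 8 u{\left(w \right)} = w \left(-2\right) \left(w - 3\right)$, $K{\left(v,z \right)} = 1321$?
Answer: $\frac{8737}{4} \approx 2184.3$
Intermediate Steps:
$u{\left(w \right)} = 1 + \frac{w \left(-3 + w\right)}{4}$ ($u{\left(w \right)} = 1 - \frac{w \left(-2\right) \left(w - 3\right)}{8} = 1 - \frac{- 2 w \left(-3 + w\right)}{8} = 1 - \frac{\left(-2\right) w \left(-3 + w\right)}{8} = 1 + \frac{w \left(-3 + w\right)}{4}$)
$c{\left(R \right)} = -697 + R^{2}$ ($c{\left(R \right)} = 3 + \left(R R - 700\right) = 3 + \left(R^{2} - 700\right) = 3 + \left(-700 + R^{2}\right) = -697 + R^{2}$)
$c{\left(u{\left(14 \right)} \right)} + K{\left(-636,-1038 \right)} = \left(-697 + \left(1 - \frac{21}{2} + \frac{14^{2}}{4}\right)^{2}\right) + 1321 = \left(-697 + \left(1 - \frac{21}{2} + \frac{1}{4} \cdot 196\right)^{2}\right) + 1321 = \left(-697 + \left(1 - \frac{21}{2} + 49\right)^{2}\right) + 1321 = \left(-697 + \left(\frac{79}{2}\right)^{2}\right) + 1321 = \left(-697 + \frac{6241}{4}\right) + 1321 = \frac{3453}{4} + 1321 = \frac{8737}{4}$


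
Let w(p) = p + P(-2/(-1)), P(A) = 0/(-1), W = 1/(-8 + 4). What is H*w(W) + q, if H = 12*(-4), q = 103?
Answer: 115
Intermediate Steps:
H = -48
W = -¼ (W = 1/(-4) = -¼ ≈ -0.25000)
P(A) = 0 (P(A) = 0*(-1) = 0)
w(p) = p (w(p) = p + 0 = p)
H*w(W) + q = -48*(-¼) + 103 = 12 + 103 = 115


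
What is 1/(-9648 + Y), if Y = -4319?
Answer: -1/13967 ≈ -7.1597e-5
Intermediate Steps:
1/(-9648 + Y) = 1/(-9648 - 4319) = 1/(-13967) = -1/13967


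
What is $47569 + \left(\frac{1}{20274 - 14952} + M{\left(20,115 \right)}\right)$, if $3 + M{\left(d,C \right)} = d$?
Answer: $\frac{253252693}{5322} \approx 47586.0$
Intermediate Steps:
$M{\left(d,C \right)} = -3 + d$
$47569 + \left(\frac{1}{20274 - 14952} + M{\left(20,115 \right)}\right) = 47569 + \left(\frac{1}{20274 - 14952} + \left(-3 + 20\right)\right) = 47569 + \left(\frac{1}{5322} + 17\right) = 47569 + \frac{90475}{5322} = \frac{253252693}{5322}$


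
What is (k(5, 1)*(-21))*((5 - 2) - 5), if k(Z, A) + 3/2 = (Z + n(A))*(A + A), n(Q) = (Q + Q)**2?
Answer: 693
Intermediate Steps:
n(Q) = 4*Q**2 (n(Q) = (2*Q)**2 = 4*Q**2)
k(Z, A) = -3/2 + 2*A*(Z + 4*A**2) (k(Z, A) = -3/2 + (Z + 4*A**2)*(A + A) = -3/2 + (Z + 4*A**2)*(2*A) = -3/2 + 2*A*(Z + 4*A**2))
(k(5, 1)*(-21))*((5 - 2) - 5) = ((-3/2 + 8*1**3 + 2*1*5)*(-21))*((5 - 2) - 5) = ((-3/2 + 8*1 + 10)*(-21))*(3 - 5) = ((-3/2 + 8 + 10)*(-21))*(-2) = ((33/2)*(-21))*(-2) = -693/2*(-2) = 693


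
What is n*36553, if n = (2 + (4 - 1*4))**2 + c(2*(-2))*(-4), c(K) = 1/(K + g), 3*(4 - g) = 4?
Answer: 255871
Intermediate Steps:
g = 8/3 (g = 4 - 1/3*4 = 4 - 4/3 = 8/3 ≈ 2.6667)
c(K) = 1/(8/3 + K) (c(K) = 1/(K + 8/3) = 1/(8/3 + K))
n = 7 (n = (2 + (4 - 1*4))**2 + (3/(8 + 3*(2*(-2))))*(-4) = (2 + (4 - 4))**2 + (3/(8 + 3*(-4)))*(-4) = (2 + 0)**2 + (3/(8 - 12))*(-4) = 2**2 + (3/(-4))*(-4) = 4 + (3*(-1/4))*(-4) = 4 - 3/4*(-4) = 4 + 3 = 7)
n*36553 = 7*36553 = 255871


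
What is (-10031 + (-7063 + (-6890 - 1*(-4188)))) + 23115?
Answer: 3319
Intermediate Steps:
(-10031 + (-7063 + (-6890 - 1*(-4188)))) + 23115 = (-10031 + (-7063 + (-6890 + 4188))) + 23115 = (-10031 + (-7063 - 2702)) + 23115 = (-10031 - 9765) + 23115 = -19796 + 23115 = 3319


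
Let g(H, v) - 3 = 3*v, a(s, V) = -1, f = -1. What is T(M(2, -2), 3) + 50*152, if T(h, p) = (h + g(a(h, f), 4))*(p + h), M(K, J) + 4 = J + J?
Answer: 7565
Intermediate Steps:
g(H, v) = 3 + 3*v
M(K, J) = -4 + 2*J (M(K, J) = -4 + (J + J) = -4 + 2*J)
T(h, p) = (15 + h)*(h + p) (T(h, p) = (h + (3 + 3*4))*(p + h) = (h + (3 + 12))*(h + p) = (h + 15)*(h + p) = (15 + h)*(h + p))
T(M(2, -2), 3) + 50*152 = ((-4 + 2*(-2))**2 + 15*(-4 + 2*(-2)) + 15*3 + (-4 + 2*(-2))*3) + 50*152 = ((-4 - 4)**2 + 15*(-4 - 4) + 45 + (-4 - 4)*3) + 7600 = ((-8)**2 + 15*(-8) + 45 - 8*3) + 7600 = (64 - 120 + 45 - 24) + 7600 = -35 + 7600 = 7565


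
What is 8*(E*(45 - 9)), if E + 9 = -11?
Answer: -5760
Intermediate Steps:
E = -20 (E = -9 - 11 = -20)
8*(E*(45 - 9)) = 8*(-20*(45 - 9)) = 8*(-20*36) = 8*(-720) = -5760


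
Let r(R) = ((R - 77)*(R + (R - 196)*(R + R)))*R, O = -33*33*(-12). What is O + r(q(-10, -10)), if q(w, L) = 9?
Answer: 2067552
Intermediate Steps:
O = 13068 (O = -1089*(-12) = 13068)
r(R) = R*(-77 + R)*(R + 2*R*(-196 + R)) (r(R) = ((-77 + R)*(R + (-196 + R)*(2*R)))*R = ((-77 + R)*(R + 2*R*(-196 + R)))*R = R*(-77 + R)*(R + 2*R*(-196 + R)))
O + r(q(-10, -10)) = 13068 + 9**2*(30107 - 545*9 + 2*9**2) = 13068 + 81*(30107 - 4905 + 2*81) = 13068 + 81*(30107 - 4905 + 162) = 13068 + 81*25364 = 13068 + 2054484 = 2067552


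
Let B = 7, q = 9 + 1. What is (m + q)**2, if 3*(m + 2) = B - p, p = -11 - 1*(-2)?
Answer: 1600/9 ≈ 177.78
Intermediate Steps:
p = -9 (p = -11 + 2 = -9)
q = 10
m = 10/3 (m = -2 + (7 - 1*(-9))/3 = -2 + (7 + 9)/3 = -2 + (1/3)*16 = -2 + 16/3 = 10/3 ≈ 3.3333)
(m + q)**2 = (10/3 + 10)**2 = (40/3)**2 = 1600/9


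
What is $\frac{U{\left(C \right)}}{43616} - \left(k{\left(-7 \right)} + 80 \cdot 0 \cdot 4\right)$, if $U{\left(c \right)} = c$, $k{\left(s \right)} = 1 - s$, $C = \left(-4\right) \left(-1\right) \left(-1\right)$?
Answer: $- \frac{87233}{10904} \approx -8.0001$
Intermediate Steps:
$C = -4$ ($C = 4 \left(-1\right) = -4$)
$\frac{U{\left(C \right)}}{43616} - \left(k{\left(-7 \right)} + 80 \cdot 0 \cdot 4\right) = - \frac{4}{43616} - \left(\left(1 - -7\right) + 80 \cdot 0 \cdot 4\right) = \left(-4\right) \frac{1}{43616} - \left(\left(1 + 7\right) + 80 \cdot 0\right) = - \frac{1}{10904} - \left(8 + 0\right) = - \frac{1}{10904} - 8 = - \frac{87233}{10904}$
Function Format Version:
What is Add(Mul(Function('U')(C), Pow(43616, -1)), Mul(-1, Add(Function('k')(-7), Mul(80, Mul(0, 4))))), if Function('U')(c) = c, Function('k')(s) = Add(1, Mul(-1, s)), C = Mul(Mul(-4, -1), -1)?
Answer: Rational(-87233, 10904) ≈ -8.0001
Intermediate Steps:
C = -4 (C = Mul(4, -1) = -4)
Add(Mul(Function('U')(C), Pow(43616, -1)), Mul(-1, Add(Function('k')(-7), Mul(80, Mul(0, 4))))) = Add(Mul(-4, Pow(43616, -1)), Mul(-1, Add(Add(1, Mul(-1, -7)), Mul(80, Mul(0, 4))))) = Add(Mul(-4, Rational(1, 43616)), Mul(-1, Add(Add(1, 7), Mul(80, 0)))) = Add(Rational(-1, 10904), Mul(-1, Add(8, 0))) = Add(Rational(-1, 10904), Mul(-1, 8)) = Add(Rational(-1, 10904), -8) = Rational(-87233, 10904)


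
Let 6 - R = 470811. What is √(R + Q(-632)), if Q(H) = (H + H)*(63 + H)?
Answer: √248411 ≈ 498.41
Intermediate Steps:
R = -470805 (R = 6 - 1*470811 = 6 - 470811 = -470805)
Q(H) = 2*H*(63 + H) (Q(H) = (2*H)*(63 + H) = 2*H*(63 + H))
√(R + Q(-632)) = √(-470805 + 2*(-632)*(63 - 632)) = √(-470805 + 2*(-632)*(-569)) = √(-470805 + 719216) = √248411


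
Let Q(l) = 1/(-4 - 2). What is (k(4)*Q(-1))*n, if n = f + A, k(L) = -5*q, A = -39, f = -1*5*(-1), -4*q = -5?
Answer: -425/12 ≈ -35.417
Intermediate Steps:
q = 5/4 (q = -1/4*(-5) = 5/4 ≈ 1.2500)
f = 5 (f = -5*(-1) = 5)
k(L) = -25/4 (k(L) = -5*5/4 = -25/4)
Q(l) = -1/6 (Q(l) = 1/(-6) = -1/6)
n = -34 (n = 5 - 39 = -34)
(k(4)*Q(-1))*n = -25/4*(-1/6)*(-34) = (25/24)*(-34) = -425/12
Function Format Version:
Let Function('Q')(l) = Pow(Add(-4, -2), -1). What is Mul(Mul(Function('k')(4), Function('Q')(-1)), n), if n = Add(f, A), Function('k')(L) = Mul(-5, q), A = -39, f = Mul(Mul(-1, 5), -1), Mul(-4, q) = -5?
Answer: Rational(-425, 12) ≈ -35.417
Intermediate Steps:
q = Rational(5, 4) (q = Mul(Rational(-1, 4), -5) = Rational(5, 4) ≈ 1.2500)
f = 5 (f = Mul(-5, -1) = 5)
Function('k')(L) = Rational(-25, 4) (Function('k')(L) = Mul(-5, Rational(5, 4)) = Rational(-25, 4))
Function('Q')(l) = Rational(-1, 6) (Function('Q')(l) = Pow(-6, -1) = Rational(-1, 6))
n = -34 (n = Add(5, -39) = -34)
Mul(Mul(Function('k')(4), Function('Q')(-1)), n) = Mul(Mul(Rational(-25, 4), Rational(-1, 6)), -34) = Mul(Rational(25, 24), -34) = Rational(-425, 12)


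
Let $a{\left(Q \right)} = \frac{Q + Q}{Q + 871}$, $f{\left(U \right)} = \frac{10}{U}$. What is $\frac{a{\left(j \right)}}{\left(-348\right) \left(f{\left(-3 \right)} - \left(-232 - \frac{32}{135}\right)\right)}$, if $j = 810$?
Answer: $- \frac{18225}{1506441598} \approx -1.2098 \cdot 10^{-5}$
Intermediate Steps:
$a{\left(Q \right)} = \frac{2 Q}{871 + Q}$
$\frac{a{\left(j \right)}}{\left(-348\right) \left(f{\left(-3 \right)} - \left(-232 - \frac{32}{135}\right)\right)} = \frac{2 \cdot 810 \frac{1}{871 + 810}}{\left(-348\right) \left(\frac{10}{-3} - \left(-232 - \frac{32}{135}\right)\right)} = \frac{2 \cdot 810 \cdot \frac{1}{1681}}{\left(-348\right) \left(10 \left(- \frac{1}{3}\right) - - \frac{31352}{135}\right)} = \frac{2 \cdot 810 \cdot \frac{1}{1681}}{\left(-348\right) \left(- \frac{10}{3} + \left(232 + \frac{32}{135}\right)\right)} = \frac{1620}{1681 \left(- 348 \left(- \frac{10}{3} + \frac{31352}{135}\right)\right)} = \frac{1620}{1681 \left(\left(-348\right) \frac{30902}{135}\right)} = \frac{1620}{1681 \left(- \frac{3584632}{45}\right)} = \frac{1620}{1681} \left(- \frac{45}{3584632}\right) = - \frac{18225}{1506441598}$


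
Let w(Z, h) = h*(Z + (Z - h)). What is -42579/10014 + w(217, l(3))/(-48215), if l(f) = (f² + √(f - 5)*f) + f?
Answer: -701279211/160941670 - 246*I*√2/9643 ≈ -4.3574 - 0.036078*I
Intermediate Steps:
l(f) = f + f² + f*√(-5 + f) (l(f) = (f² + √(-5 + f)*f) + f = (f² + f*√(-5 + f)) + f = f + f² + f*√(-5 + f))
w(Z, h) = h*(-h + 2*Z)
-42579/10014 + w(217, l(3))/(-48215) = -42579/10014 + ((3*(1 + 3 + √(-5 + 3)))*(-3*(1 + 3 + √(-5 + 3)) + 2*217))/(-48215) = -42579*1/10014 + ((3*(1 + 3 + √(-2)))*(-3*(1 + 3 + √(-2)) + 434))*(-1/48215) = -14193/3338 + ((3*(1 + 3 + I*√2))*(-3*(1 + 3 + I*√2) + 434))*(-1/48215) = -14193/3338 + ((3*(4 + I*√2))*(-3*(4 + I*√2) + 434))*(-1/48215) = -14193/3338 + ((12 + 3*I*√2)*(-(12 + 3*I*√2) + 434))*(-1/48215) = -14193/3338 + ((12 + 3*I*√2)*((-12 - 3*I*√2) + 434))*(-1/48215) = -14193/3338 + ((12 + 3*I*√2)*(422 - 3*I*√2))*(-1/48215) = -14193/3338 - (12 + 3*I*√2)*(422 - 3*I*√2)/48215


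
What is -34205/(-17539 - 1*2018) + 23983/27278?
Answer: 1402079521/533475846 ≈ 2.6282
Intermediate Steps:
-34205/(-17539 - 1*2018) + 23983/27278 = -34205/(-17539 - 2018) + 23983*(1/27278) = -34205/(-19557) + 23983/27278 = -34205*(-1/19557) + 23983/27278 = 34205/19557 + 23983/27278 = 1402079521/533475846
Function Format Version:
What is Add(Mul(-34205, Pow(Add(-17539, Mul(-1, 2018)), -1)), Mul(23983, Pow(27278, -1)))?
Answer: Rational(1402079521, 533475846) ≈ 2.6282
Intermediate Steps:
Add(Mul(-34205, Pow(Add(-17539, Mul(-1, 2018)), -1)), Mul(23983, Pow(27278, -1))) = Add(Mul(-34205, Pow(Add(-17539, -2018), -1)), Mul(23983, Rational(1, 27278))) = Add(Mul(-34205, Pow(-19557, -1)), Rational(23983, 27278)) = Add(Mul(-34205, Rational(-1, 19557)), Rational(23983, 27278)) = Add(Rational(34205, 19557), Rational(23983, 27278)) = Rational(1402079521, 533475846)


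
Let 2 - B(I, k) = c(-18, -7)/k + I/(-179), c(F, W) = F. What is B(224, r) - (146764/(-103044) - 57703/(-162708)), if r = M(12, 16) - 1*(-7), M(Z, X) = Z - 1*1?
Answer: 1330760563841/250094073684 ≈ 5.3210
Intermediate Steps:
M(Z, X) = -1 + Z (M(Z, X) = Z - 1 = -1 + Z)
r = 18 (r = (-1 + 12) - 1*(-7) = 11 + 7 = 18)
B(I, k) = 2 + 18/k + I/179 (B(I, k) = 2 - (-18/k + I/(-179)) = 2 - (-18/k + I*(-1/179)) = 2 - (-18/k - I/179) = 2 + (18/k + I/179) = 2 + 18/k + I/179)
B(224, r) - (146764/(-103044) - 57703/(-162708)) = (2 + 18/18 + (1/179)*224) - (146764/(-103044) - 57703/(-162708)) = (2 + 18*(1/18) + 224/179) - (146764*(-1/103044) - 57703*(-1/162708)) = (2 + 1 + 224/179) - (-36691/25761 + 57703/162708) = 761/179 - 1*(-1494477415/1397173596) = 761/179 + 1494477415/1397173596 = 1330760563841/250094073684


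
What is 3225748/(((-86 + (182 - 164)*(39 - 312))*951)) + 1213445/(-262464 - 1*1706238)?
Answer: -252509739877/195024541875 ≈ -1.2948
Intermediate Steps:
3225748/(((-86 + (182 - 164)*(39 - 312))*951)) + 1213445/(-262464 - 1*1706238) = 3225748/(((-86 + 18*(-273))*951)) + 1213445/(-262464 - 1706238) = 3225748/(((-86 - 4914)*951)) + 1213445/(-1968702) = 3225748/((-5000*951)) + 1213445*(-1/1968702) = 3225748/(-4755000) - 1213445/1968702 = 3225748*(-1/4755000) - 1213445/1968702 = -806437/1188750 - 1213445/1968702 = -252509739877/195024541875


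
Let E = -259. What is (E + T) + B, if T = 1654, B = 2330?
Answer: 3725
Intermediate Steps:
(E + T) + B = (-259 + 1654) + 2330 = 1395 + 2330 = 3725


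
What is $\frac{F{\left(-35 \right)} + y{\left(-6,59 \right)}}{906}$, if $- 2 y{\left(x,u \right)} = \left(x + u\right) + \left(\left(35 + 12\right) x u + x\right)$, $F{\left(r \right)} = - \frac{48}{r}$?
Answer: $\frac{580781}{63420} \approx 9.1577$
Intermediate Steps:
$y{\left(x,u \right)} = - x - \frac{u}{2} - \frac{47 u x}{2}$ ($y{\left(x,u \right)} = - \frac{\left(x + u\right) + \left(\left(35 + 12\right) x u + x\right)}{2} = - \frac{\left(u + x\right) + \left(47 x u + x\right)}{2} = - \frac{\left(u + x\right) + \left(47 u x + x\right)}{2} = - \frac{\left(u + x\right) + \left(x + 47 u x\right)}{2} = - \frac{u + 2 x + 47 u x}{2} = - x - \frac{u}{2} - \frac{47 u x}{2}$)
$\frac{F{\left(-35 \right)} + y{\left(-6,59 \right)}}{906} = \frac{- \frac{48}{-35} - \left(\frac{47}{2} - 8319\right)}{906} = \left(\left(-48\right) \left(- \frac{1}{35}\right) + \left(6 - \frac{59}{2} + 8319\right)\right) \frac{1}{906} = \left(\frac{48}{35} + \frac{16591}{2}\right) \frac{1}{906} = \frac{580781}{70} \cdot \frac{1}{906} = \frac{580781}{63420}$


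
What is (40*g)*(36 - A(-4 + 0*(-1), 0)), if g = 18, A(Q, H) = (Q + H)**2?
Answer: 14400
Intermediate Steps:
A(Q, H) = (H + Q)**2
(40*g)*(36 - A(-4 + 0*(-1), 0)) = (40*18)*(36 - (0 + (-4 + 0*(-1)))**2) = 720*(36 - (0 + (-4 + 0))**2) = 720*(36 - (0 - 4)**2) = 720*(36 - 1*(-4)**2) = 720*(36 - 1*16) = 720*(36 - 16) = 720*20 = 14400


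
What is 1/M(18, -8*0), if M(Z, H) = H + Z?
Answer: 1/18 ≈ 0.055556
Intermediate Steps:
1/M(18, -8*0) = 1/(-8*0 + 18) = 1/(0 + 18) = 1/18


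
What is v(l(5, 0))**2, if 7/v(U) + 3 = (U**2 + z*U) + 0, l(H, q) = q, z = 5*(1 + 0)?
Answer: 49/9 ≈ 5.4444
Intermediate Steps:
z = 5 (z = 5*1 = 5)
v(U) = 7/(-3 + U**2 + 5*U) (v(U) = 7/(-3 + ((U**2 + 5*U) + 0)) = 7/(-3 + (U**2 + 5*U)) = 7/(-3 + U**2 + 5*U))
v(l(5, 0))**2 = (7/(-3 + 0**2 + 5*0))**2 = (7/(-3 + 0 + 0))**2 = (7/(-3))**2 = (7*(-1/3))**2 = (-7/3)**2 = 49/9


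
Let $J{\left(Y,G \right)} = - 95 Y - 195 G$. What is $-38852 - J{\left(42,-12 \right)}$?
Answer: $-37202$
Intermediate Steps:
$J{\left(Y,G \right)} = - 195 G - 95 Y$
$-38852 - J{\left(42,-12 \right)} = -38852 - \left(\left(-195\right) \left(-12\right) - 3990\right) = -38852 - \left(2340 - 3990\right) = -38852 - -1650 = -38852 + 1650 = -37202$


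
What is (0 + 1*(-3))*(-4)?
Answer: 12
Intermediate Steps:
(0 + 1*(-3))*(-4) = (0 - 3)*(-4) = -3*(-4) = 12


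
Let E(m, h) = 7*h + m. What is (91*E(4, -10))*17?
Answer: -102102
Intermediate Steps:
E(m, h) = m + 7*h
(91*E(4, -10))*17 = (91*(4 + 7*(-10)))*17 = (91*(4 - 70))*17 = (91*(-66))*17 = -6006*17 = -102102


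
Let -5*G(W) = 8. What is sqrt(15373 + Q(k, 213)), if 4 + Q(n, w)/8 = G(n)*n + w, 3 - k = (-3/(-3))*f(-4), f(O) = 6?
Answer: sqrt(427085)/5 ≈ 130.70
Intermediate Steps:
G(W) = -8/5 (G(W) = -1/5*8 = -8/5)
k = -3 (k = 3 - (-3/(-3))*6 = 3 - (-3*(-1/3))*6 = 3 - 6 = -3)
Q(n, w) = -32 + 8*w - 64*n/5 (Q(n, w) = -32 + 8*(-8*n/5 + w) = -32 + 8*(w - 8*n/5) = -32 + (8*w - 64*n/5) = -32 + 8*w - 64*n/5)
sqrt(15373 + Q(k, 213)) = sqrt(15373 + (-32 + 8*213 - 64/5*(-3))) = sqrt(15373 + (-32 + 1704 + 192/5)) = sqrt(15373 + 8552/5) = sqrt(85417/5) = sqrt(427085)/5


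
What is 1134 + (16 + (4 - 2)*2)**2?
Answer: 1534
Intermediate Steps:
1134 + (16 + (4 - 2)*2)**2 = 1134 + (16 + 2*2)**2 = 1134 + (16 + 4)**2 = 1134 + 20**2 = 1134 + 400 = 1534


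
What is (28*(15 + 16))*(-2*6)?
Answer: -10416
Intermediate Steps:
(28*(15 + 16))*(-2*6) = (28*31)*(-12) = 868*(-12) = -10416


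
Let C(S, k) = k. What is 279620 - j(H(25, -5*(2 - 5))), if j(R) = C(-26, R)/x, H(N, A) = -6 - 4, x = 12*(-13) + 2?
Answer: 21530735/77 ≈ 2.7962e+5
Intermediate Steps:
x = -154 (x = -156 + 2 = -154)
H(N, A) = -10
j(R) = -R/154 (j(R) = R/(-154) = R*(-1/154) = -R/154)
279620 - j(H(25, -5*(2 - 5))) = 279620 - (-1)*(-10)/154 = 279620 - 1*5/77 = 279620 - 5/77 = 21530735/77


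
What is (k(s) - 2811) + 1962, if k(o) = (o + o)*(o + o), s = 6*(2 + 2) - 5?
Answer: 595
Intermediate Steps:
s = 19 (s = 6*4 - 5 = 24 - 5 = 19)
k(o) = 4*o² (k(o) = (2*o)*(2*o) = 4*o²)
(k(s) - 2811) + 1962 = (4*19² - 2811) + 1962 = (4*361 - 2811) + 1962 = (1444 - 2811) + 1962 = -1367 + 1962 = 595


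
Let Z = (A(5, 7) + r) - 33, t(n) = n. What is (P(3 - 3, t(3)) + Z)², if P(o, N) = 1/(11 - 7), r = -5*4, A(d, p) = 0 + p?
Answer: 33489/16 ≈ 2093.1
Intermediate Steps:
A(d, p) = p
r = -20
P(o, N) = ¼ (P(o, N) = 1/4 = ¼)
Z = -46 (Z = (7 - 20) - 33 = -13 - 33 = -46)
(P(3 - 3, t(3)) + Z)² = (¼ - 46)² = (-183/4)² = 33489/16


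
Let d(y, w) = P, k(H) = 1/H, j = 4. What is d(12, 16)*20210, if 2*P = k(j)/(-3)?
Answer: -10105/12 ≈ -842.08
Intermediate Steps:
P = -1/24 (P = (1/(4*(-3)))/2 = ((1/4)*(-1/3))/2 = (1/2)*(-1/12) = -1/24 ≈ -0.041667)
d(y, w) = -1/24
d(12, 16)*20210 = -1/24*20210 = -10105/12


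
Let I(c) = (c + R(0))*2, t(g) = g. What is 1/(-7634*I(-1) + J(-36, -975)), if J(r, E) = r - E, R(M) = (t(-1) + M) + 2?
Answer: 1/939 ≈ 0.0010650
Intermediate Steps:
R(M) = 1 + M (R(M) = (-1 + M) + 2 = 1 + M)
I(c) = 2 + 2*c (I(c) = (c + (1 + 0))*2 = (c + 1)*2 = (1 + c)*2 = 2 + 2*c)
1/(-7634*I(-1) + J(-36, -975)) = 1/(-7634*(2 + 2*(-1)) + (-36 - 1*(-975))) = 1/(-7634*(2 - 2) + (-36 + 975)) = 1/(-7634*0 + 939) = 1/(0 + 939) = 1/939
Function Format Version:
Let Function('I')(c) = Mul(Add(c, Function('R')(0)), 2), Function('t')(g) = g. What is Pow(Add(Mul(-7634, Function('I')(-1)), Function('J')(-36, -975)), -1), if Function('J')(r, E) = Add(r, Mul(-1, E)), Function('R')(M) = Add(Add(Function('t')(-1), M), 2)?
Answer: Rational(1, 939) ≈ 0.0010650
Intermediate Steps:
Function('R')(M) = Add(1, M) (Function('R')(M) = Add(Add(-1, M), 2) = Add(1, M))
Function('I')(c) = Add(2, Mul(2, c)) (Function('I')(c) = Mul(Add(c, Add(1, 0)), 2) = Mul(Add(c, 1), 2) = Mul(Add(1, c), 2) = Add(2, Mul(2, c)))
Pow(Add(Mul(-7634, Function('I')(-1)), Function('J')(-36, -975)), -1) = Pow(Add(Mul(-7634, Add(2, Mul(2, -1))), Add(-36, Mul(-1, -975))), -1) = Pow(Add(Mul(-7634, Add(2, -2)), Add(-36, 975)), -1) = Pow(Add(Mul(-7634, 0), 939), -1) = Pow(Add(0, 939), -1) = Pow(939, -1) = Rational(1, 939)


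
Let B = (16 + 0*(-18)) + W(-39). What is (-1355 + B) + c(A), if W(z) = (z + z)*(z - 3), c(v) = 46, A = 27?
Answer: 1983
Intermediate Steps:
W(z) = 2*z*(-3 + z) (W(z) = (2*z)*(-3 + z) = 2*z*(-3 + z))
B = 3292 (B = (16 + 0*(-18)) + 2*(-39)*(-3 - 39) = (16 + 0) + 2*(-39)*(-42) = 16 + 3276 = 3292)
(-1355 + B) + c(A) = (-1355 + 3292) + 46 = 1937 + 46 = 1983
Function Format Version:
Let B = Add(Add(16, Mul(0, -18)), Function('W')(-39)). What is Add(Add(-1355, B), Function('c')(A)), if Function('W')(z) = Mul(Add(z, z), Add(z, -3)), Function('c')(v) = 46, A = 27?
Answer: 1983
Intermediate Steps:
Function('W')(z) = Mul(2, z, Add(-3, z)) (Function('W')(z) = Mul(Mul(2, z), Add(-3, z)) = Mul(2, z, Add(-3, z)))
B = 3292 (B = Add(Add(16, Mul(0, -18)), Mul(2, -39, Add(-3, -39))) = Add(Add(16, 0), Mul(2, -39, -42)) = Add(16, 3276) = 3292)
Add(Add(-1355, B), Function('c')(A)) = Add(Add(-1355, 3292), 46) = Add(1937, 46) = 1983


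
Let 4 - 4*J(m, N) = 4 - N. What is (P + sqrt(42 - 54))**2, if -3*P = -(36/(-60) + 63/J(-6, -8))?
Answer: 10249/100 - 214*I*sqrt(3)/5 ≈ 102.49 - 74.132*I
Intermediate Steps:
J(m, N) = N/4 (J(m, N) = 1 - (4 - N)/4 = 1 + (-1 + N/4) = N/4)
P = -107/10 (P = -(-1)*(36/(-60) + 63/(((1/4)*(-8))))/3 = -(-1)*(36*(-1/60) + 63/(-2))/3 = -(-1)*(-3/5 + 63*(-1/2))/3 = -(-1)*(-3/5 - 63/2)/3 = -(-1)*(-321)/(3*10) = -1/3*321/10 = -107/10 ≈ -10.700)
(P + sqrt(42 - 54))**2 = (-107/10 + sqrt(42 - 54))**2 = (-107/10 + sqrt(-12))**2 = (-107/10 + 2*I*sqrt(3))**2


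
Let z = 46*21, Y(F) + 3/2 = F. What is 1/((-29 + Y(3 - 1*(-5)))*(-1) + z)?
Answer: 2/1977 ≈ 0.0010116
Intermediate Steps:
Y(F) = -3/2 + F
z = 966
1/((-29 + Y(3 - 1*(-5)))*(-1) + z) = 1/((-29 + (-3/2 + (3 - 1*(-5))))*(-1) + 966) = 1/((-29 + (-3/2 + (3 + 5)))*(-1) + 966) = 1/((-29 + (-3/2 + 8))*(-1) + 966) = 1/((-29 + 13/2)*(-1) + 966) = 1/(-45/2*(-1) + 966) = 1/(45/2 + 966) = 1/(1977/2) = 2/1977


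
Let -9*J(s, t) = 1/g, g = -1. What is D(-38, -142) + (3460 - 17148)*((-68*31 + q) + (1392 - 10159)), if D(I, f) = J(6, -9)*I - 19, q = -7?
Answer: 1340575135/9 ≈ 1.4895e+8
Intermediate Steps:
J(s, t) = ⅑ (J(s, t) = -⅑/(-1) = -⅑*(-1) = ⅑)
D(I, f) = -19 + I/9 (D(I, f) = I/9 - 19 = -19 + I/9)
D(-38, -142) + (3460 - 17148)*((-68*31 + q) + (1392 - 10159)) = (-19 + (⅑)*(-38)) + (3460 - 17148)*((-68*31 - 7) + (1392 - 10159)) = (-19 - 38/9) - 13688*((-2108 - 7) - 8767) = -209/9 - 13688*(-2115 - 8767) = -209/9 - 13688*(-10882) = -209/9 + 148952816 = 1340575135/9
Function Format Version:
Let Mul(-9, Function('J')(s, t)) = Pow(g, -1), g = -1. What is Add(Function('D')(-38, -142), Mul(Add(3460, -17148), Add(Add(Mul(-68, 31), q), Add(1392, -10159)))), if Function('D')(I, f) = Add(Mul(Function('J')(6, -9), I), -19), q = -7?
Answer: Rational(1340575135, 9) ≈ 1.4895e+8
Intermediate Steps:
Function('J')(s, t) = Rational(1, 9) (Function('J')(s, t) = Mul(Rational(-1, 9), Pow(-1, -1)) = Mul(Rational(-1, 9), -1) = Rational(1, 9))
Function('D')(I, f) = Add(-19, Mul(Rational(1, 9), I)) (Function('D')(I, f) = Add(Mul(Rational(1, 9), I), -19) = Add(-19, Mul(Rational(1, 9), I)))
Add(Function('D')(-38, -142), Mul(Add(3460, -17148), Add(Add(Mul(-68, 31), q), Add(1392, -10159)))) = Add(Add(-19, Mul(Rational(1, 9), -38)), Mul(Add(3460, -17148), Add(Add(Mul(-68, 31), -7), Add(1392, -10159)))) = Add(Add(-19, Rational(-38, 9)), Mul(-13688, Add(Add(-2108, -7), -8767))) = Add(Rational(-209, 9), Mul(-13688, Add(-2115, -8767))) = Add(Rational(-209, 9), Mul(-13688, -10882)) = Add(Rational(-209, 9), 148952816) = Rational(1340575135, 9)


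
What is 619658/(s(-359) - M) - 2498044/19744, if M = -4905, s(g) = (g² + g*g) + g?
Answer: -40188899875/323688072 ≈ -124.16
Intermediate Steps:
s(g) = g + 2*g² (s(g) = (g² + g²) + g = 2*g² + g = g + 2*g²)
619658/(s(-359) - M) - 2498044/19744 = 619658/(-359*(1 + 2*(-359)) - 1*(-4905)) - 2498044/19744 = 619658/(-359*(1 - 718) + 4905) - 2498044*1/19744 = 619658/(-359*(-717) + 4905) - 624511/4936 = 619658/(257403 + 4905) - 624511/4936 = 619658/262308 - 624511/4936 = 619658*(1/262308) - 624511/4936 = 309829/131154 - 624511/4936 = -40188899875/323688072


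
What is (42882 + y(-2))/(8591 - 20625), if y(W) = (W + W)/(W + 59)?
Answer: -1222135/342969 ≈ -3.5634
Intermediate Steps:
y(W) = 2*W/(59 + W) (y(W) = (2*W)/(59 + W) = 2*W/(59 + W))
(42882 + y(-2))/(8591 - 20625) = (42882 + 2*(-2)/(59 - 2))/(8591 - 20625) = (42882 + 2*(-2)/57)/(-12034) = (42882 + 2*(-2)*(1/57))*(-1/12034) = (42882 - 4/57)*(-1/12034) = (2444270/57)*(-1/12034) = -1222135/342969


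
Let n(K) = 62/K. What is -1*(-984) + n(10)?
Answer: 4951/5 ≈ 990.20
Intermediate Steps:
-1*(-984) + n(10) = -1*(-984) + 62/10 = 984 + 62*(1/10) = 984 + 31/5 = 4951/5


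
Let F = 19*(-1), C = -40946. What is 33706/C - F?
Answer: 372134/20473 ≈ 18.177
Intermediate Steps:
F = -19
33706/C - F = 33706/(-40946) - 1*(-19) = 33706*(-1/40946) + 19 = -16853/20473 + 19 = 372134/20473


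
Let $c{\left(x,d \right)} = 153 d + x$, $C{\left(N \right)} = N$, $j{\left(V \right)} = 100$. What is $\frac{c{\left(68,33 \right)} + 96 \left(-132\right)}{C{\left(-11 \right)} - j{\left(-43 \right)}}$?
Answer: $\frac{7555}{111} \approx 68.063$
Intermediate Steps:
$c{\left(x,d \right)} = x + 153 d$
$\frac{c{\left(68,33 \right)} + 96 \left(-132\right)}{C{\left(-11 \right)} - j{\left(-43 \right)}} = \frac{\left(68 + 153 \cdot 33\right) + 96 \left(-132\right)}{-11 - 100} = \frac{\left(68 + 5049\right) - 12672}{-11 - 100} = \frac{5117 - 12672}{-111} = \left(-7555\right) \left(- \frac{1}{111}\right) = \frac{7555}{111}$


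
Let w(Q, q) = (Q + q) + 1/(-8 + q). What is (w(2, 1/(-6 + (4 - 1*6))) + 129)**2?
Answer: 4622776081/270400 ≈ 17096.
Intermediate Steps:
w(Q, q) = Q + q + 1/(-8 + q)
(w(2, 1/(-6 + (4 - 1*6))) + 129)**2 = ((1 + (1/(-6 + (4 - 1*6)))**2 - 8*2 - 8/(-6 + (4 - 1*6)) + 2/(-6 + (4 - 1*6)))/(-8 + 1/(-6 + (4 - 1*6))) + 129)**2 = ((1 + (1/(-6 + (4 - 6)))**2 - 16 - 8/(-6 + (4 - 6)) + 2/(-6 + (4 - 6)))/(-8 + 1/(-6 + (4 - 6))) + 129)**2 = ((1 + (1/(-6 - 2))**2 - 16 - 8/(-6 - 2) + 2/(-6 - 2))/(-8 + 1/(-6 - 2)) + 129)**2 = ((1 + (1/(-8))**2 - 16 - 8/(-8) + 2/(-8))/(-8 + 1/(-8)) + 129)**2 = ((1 + (-1/8)**2 - 16 - 8*(-1/8) + 2*(-1/8))/(-8 - 1/8) + 129)**2 = ((1 + 1/64 - 16 + 1 - 1/4)/(-65/8) + 129)**2 = (-8/65*(-911/64) + 129)**2 = (911/520 + 129)**2 = (67991/520)**2 = 4622776081/270400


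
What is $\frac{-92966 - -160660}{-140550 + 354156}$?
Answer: $\frac{33847}{106803} \approx 0.31691$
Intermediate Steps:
$\frac{-92966 - -160660}{-140550 + 354156} = \frac{-92966 + 160660}{213606} = 67694 \cdot \frac{1}{213606} = \frac{33847}{106803}$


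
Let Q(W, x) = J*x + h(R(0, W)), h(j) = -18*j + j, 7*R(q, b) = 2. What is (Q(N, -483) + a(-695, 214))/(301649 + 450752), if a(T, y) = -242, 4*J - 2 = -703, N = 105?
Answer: 2363169/21067228 ≈ 0.11217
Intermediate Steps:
R(q, b) = 2/7 (R(q, b) = (⅐)*2 = 2/7)
J = -701/4 (J = ½ + (¼)*(-703) = ½ - 703/4 = -701/4 ≈ -175.25)
h(j) = -17*j
Q(W, x) = -34/7 - 701*x/4 (Q(W, x) = -701*x/4 - 17*2/7 = -701*x/4 - 34/7 = -34/7 - 701*x/4)
(Q(N, -483) + a(-695, 214))/(301649 + 450752) = ((-34/7 - 701/4*(-483)) - 242)/(301649 + 450752) = ((-34/7 + 338583/4) - 242)/752401 = (2369945/28 - 242)*(1/752401) = (2363169/28)*(1/752401) = 2363169/21067228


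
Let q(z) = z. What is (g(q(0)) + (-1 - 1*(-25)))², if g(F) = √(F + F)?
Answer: 576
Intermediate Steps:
g(F) = √2*√F (g(F) = √(2*F) = √2*√F)
(g(q(0)) + (-1 - 1*(-25)))² = (√2*√0 + (-1 - 1*(-25)))² = (√2*0 + (-1 + 25))² = (0 + 24)² = 24² = 576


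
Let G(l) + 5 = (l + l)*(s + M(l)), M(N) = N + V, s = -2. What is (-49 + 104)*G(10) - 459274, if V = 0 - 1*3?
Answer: -454049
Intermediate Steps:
V = -3 (V = 0 - 3 = -3)
M(N) = -3 + N (M(N) = N - 3 = -3 + N)
G(l) = -5 + 2*l*(-5 + l) (G(l) = -5 + (l + l)*(-2 + (-3 + l)) = -5 + (2*l)*(-5 + l) = -5 + 2*l*(-5 + l))
(-49 + 104)*G(10) - 459274 = (-49 + 104)*(-5 - 10*10 + 2*10²) - 459274 = 55*(-5 - 100 + 2*100) - 459274 = 55*(-5 - 100 + 200) - 459274 = 55*95 - 459274 = 5225 - 459274 = -454049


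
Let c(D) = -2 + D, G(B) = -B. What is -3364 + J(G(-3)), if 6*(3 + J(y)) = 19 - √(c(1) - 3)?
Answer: -20183/6 - I/3 ≈ -3363.8 - 0.33333*I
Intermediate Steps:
J(y) = ⅙ - I/3 (J(y) = -3 + (19 - √((-2 + 1) - 3))/6 = -3 + (19 - √(-1 - 3))/6 = -3 + (19 - √(-4))/6 = -3 + (19 - 2*I)/6 = -3 + (19/6 - I/3) = ⅙ - I/3)
-3364 + J(G(-3)) = -3364 + (⅙ - I/3) = -20183/6 - I/3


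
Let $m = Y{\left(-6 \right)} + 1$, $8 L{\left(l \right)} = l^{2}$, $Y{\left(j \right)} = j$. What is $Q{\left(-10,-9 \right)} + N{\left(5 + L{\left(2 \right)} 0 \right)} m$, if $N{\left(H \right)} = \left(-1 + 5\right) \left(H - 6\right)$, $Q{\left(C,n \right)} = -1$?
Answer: $19$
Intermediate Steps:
$L{\left(l \right)} = \frac{l^{2}}{8}$
$m = -5$ ($m = -6 + 1 = -5$)
$N{\left(H \right)} = -24 + 4 H$ ($N{\left(H \right)} = 4 \left(-6 + H\right) = -24 + 4 H$)
$Q{\left(-10,-9 \right)} + N{\left(5 + L{\left(2 \right)} 0 \right)} m = -1 + \left(-24 + 4 \left(5 + \frac{2^{2}}{8} \cdot 0\right)\right) \left(-5\right) = -1 + \left(-24 + 4 \left(5 + \frac{1}{8} \cdot 4 \cdot 0\right)\right) \left(-5\right) = -1 + \left(-24 + 4 \left(5 + \frac{1}{2} \cdot 0\right)\right) \left(-5\right) = -1 + \left(-24 + 4 \left(5 + 0\right)\right) \left(-5\right) = -1 + \left(-24 + 4 \cdot 5\right) \left(-5\right) = -1 + \left(-24 + 20\right) \left(-5\right) = -1 - -20 = -1 + 20 = 19$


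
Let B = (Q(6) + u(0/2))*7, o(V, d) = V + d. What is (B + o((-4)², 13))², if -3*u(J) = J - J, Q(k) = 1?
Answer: 1296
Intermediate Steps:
u(J) = 0 (u(J) = -(J - J)/3 = -⅓*0 = 0)
B = 7 (B = (1 + 0)*7 = 1*7 = 7)
(B + o((-4)², 13))² = (7 + ((-4)² + 13))² = (7 + (16 + 13))² = (7 + 29)² = 36² = 1296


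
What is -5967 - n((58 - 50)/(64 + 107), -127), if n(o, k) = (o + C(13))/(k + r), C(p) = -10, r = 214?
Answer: -88769357/14877 ≈ -5966.9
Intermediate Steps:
n(o, k) = (-10 + o)/(214 + k) (n(o, k) = (o - 10)/(k + 214) = (-10 + o)/(214 + k))
-5967 - n((58 - 50)/(64 + 107), -127) = -5967 - (-10 + (58 - 50)/(64 + 107))/(214 - 127) = -5967 - (-10 + 8/171)/87 = -5967 - (-1702)/(87*171) = -5967 - 1*(-1702/14877) = -5967 + 1702/14877 = -88769357/14877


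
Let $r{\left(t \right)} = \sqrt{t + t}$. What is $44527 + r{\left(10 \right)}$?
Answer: $44527 + 2 \sqrt{5} \approx 44532.0$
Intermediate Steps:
$r{\left(t \right)} = \sqrt{2} \sqrt{t}$ ($r{\left(t \right)} = \sqrt{2 t} = \sqrt{2} \sqrt{t}$)
$44527 + r{\left(10 \right)} = 44527 + \sqrt{2} \sqrt{10} = 44527 + 2 \sqrt{5}$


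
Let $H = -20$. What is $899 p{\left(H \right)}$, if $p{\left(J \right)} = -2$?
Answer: $-1798$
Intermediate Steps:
$899 p{\left(H \right)} = 899 \left(-2\right) = -1798$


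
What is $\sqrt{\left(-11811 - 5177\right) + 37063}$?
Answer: $5 \sqrt{803} \approx 141.69$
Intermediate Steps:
$\sqrt{\left(-11811 - 5177\right) + 37063} = \sqrt{-16988 + 37063} = \sqrt{20075} = 5 \sqrt{803}$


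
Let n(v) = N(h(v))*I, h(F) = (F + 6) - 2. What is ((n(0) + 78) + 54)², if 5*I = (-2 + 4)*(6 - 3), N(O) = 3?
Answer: 459684/25 ≈ 18387.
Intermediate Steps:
h(F) = 4 + F (h(F) = (6 + F) - 2 = 4 + F)
I = 6/5 (I = ((-2 + 4)*(6 - 3))/5 = (2*3)/5 = (⅕)*6 = 6/5 ≈ 1.2000)
n(v) = 18/5 (n(v) = 3*(6/5) = 18/5)
((n(0) + 78) + 54)² = ((18/5 + 78) + 54)² = (408/5 + 54)² = (678/5)² = 459684/25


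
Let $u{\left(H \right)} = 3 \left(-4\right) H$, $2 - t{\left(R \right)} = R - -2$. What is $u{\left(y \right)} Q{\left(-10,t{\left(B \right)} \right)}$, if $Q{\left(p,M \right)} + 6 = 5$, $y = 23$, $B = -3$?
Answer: $276$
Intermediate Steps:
$t{\left(R \right)} = - R$ ($t{\left(R \right)} = 2 - \left(R - -2\right) = 2 - \left(R + 2\right) = 2 - \left(2 + R\right) = - R$)
$u{\left(H \right)} = - 12 H$
$Q{\left(p,M \right)} = -1$ ($Q{\left(p,M \right)} = -6 + 5 = -1$)
$u{\left(y \right)} Q{\left(-10,t{\left(B \right)} \right)} = \left(-12\right) 23 \left(-1\right) = \left(-276\right) \left(-1\right) = 276$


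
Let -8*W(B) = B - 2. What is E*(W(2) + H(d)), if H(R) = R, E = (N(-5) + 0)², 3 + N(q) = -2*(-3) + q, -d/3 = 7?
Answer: -84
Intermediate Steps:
d = -21 (d = -3*7 = -21)
N(q) = 3 + q (N(q) = -3 + (-2*(-3) + q) = -3 + (6 + q) = 3 + q)
E = 4 (E = ((3 - 5) + 0)² = (-2 + 0)² = (-2)² = 4)
W(B) = ¼ - B/8 (W(B) = -(B - 2)/8 = -(-2 + B)/8 = ¼ - B/8)
E*(W(2) + H(d)) = 4*((¼ - ⅛*2) - 21) = 4*((¼ - ¼) - 21) = 4*(0 - 21) = 4*(-21) = -84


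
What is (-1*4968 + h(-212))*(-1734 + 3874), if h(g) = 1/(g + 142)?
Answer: -74420854/7 ≈ -1.0632e+7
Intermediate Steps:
h(g) = 1/(142 + g)
(-1*4968 + h(-212))*(-1734 + 3874) = (-1*4968 + 1/(142 - 212))*(-1734 + 3874) = (-4968 + 1/(-70))*2140 = (-4968 - 1/70)*2140 = -347761/70*2140 = -74420854/7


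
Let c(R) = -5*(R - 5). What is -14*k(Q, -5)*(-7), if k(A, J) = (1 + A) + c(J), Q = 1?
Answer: 5096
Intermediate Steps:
c(R) = 25 - 5*R (c(R) = -5*(-5 + R) = 25 - 5*R)
k(A, J) = 26 + A - 5*J (k(A, J) = (1 + A) + (25 - 5*J) = 26 + A - 5*J)
-14*k(Q, -5)*(-7) = -14*(26 + 1 - 5*(-5))*(-7) = -14*(26 + 1 + 25)*(-7) = -14*52*(-7) = -728*(-7) = 5096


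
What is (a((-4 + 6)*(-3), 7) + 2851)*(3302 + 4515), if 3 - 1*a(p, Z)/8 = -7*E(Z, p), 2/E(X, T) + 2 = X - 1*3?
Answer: 22911627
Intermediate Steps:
E(X, T) = 2/(-5 + X) (E(X, T) = 2/(-2 + (X - 1*3)) = 2/(-2 + (X - 3)) = 2/(-2 + (-3 + X)) = 2/(-5 + X))
a(p, Z) = 24 + 112/(-5 + Z) (a(p, Z) = 24 - (-56)*2/(-5 + Z) = 24 - (-112)/(-5 + Z) = 24 + 112/(-5 + Z))
(a((-4 + 6)*(-3), 7) + 2851)*(3302 + 4515) = (8*(-1 + 3*7)/(-5 + 7) + 2851)*(3302 + 4515) = (8*(-1 + 21)/2 + 2851)*7817 = (8*(1/2)*20 + 2851)*7817 = (80 + 2851)*7817 = 2931*7817 = 22911627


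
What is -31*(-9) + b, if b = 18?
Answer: 297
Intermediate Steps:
-31*(-9) + b = -31*(-9) + 18 = 279 + 18 = 297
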